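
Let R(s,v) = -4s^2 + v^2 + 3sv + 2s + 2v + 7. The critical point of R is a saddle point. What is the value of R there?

∂R/∂s = -8s + 3v + 2 = 0 and ∂R/∂v = 3s + 2v + 2 = 0, so (s, v) = (-2/25, -22/25).
The Hessian has R_{ss} = -8, R_{vv} = 2, R_{sv} = 3, giving D = -25 < 0, so the point is a saddle point.
R(-2/25, -22/25) = 151/25.

151/25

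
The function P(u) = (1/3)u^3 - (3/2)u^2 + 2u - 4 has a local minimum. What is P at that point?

Critical points: P'(u) = u^2 - 3u + 2 vanishes at u = 1, 2.
Since P''(u) = 2u - 3, we get P''(1) = -1 < 0 ⇒ local maximum; P''(2) = 1 > 0 ⇒ local minimum.
The local minimum is P(2) = -10/3.

-10/3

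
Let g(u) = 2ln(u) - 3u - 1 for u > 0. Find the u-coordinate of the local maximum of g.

2/3

g'(u) = 2/u − 3 = 0 gives u = 2/3.
g''(u) = -2/u², which is negative for u > 0, so this is a local maximum.
g(2/3) = 2·ln(2/3) - 2 - 1 ≈ -3.8109.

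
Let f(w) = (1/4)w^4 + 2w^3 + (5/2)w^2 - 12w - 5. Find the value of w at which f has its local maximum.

-3

f'(w) = w^3 + 6w^2 + 5w - 12. Setting f'(w) = 0 gives w ∈ {-4, -3, 1}.
Second-derivative test with f''(w) = 3w^2 + 12w + 5: f''(-4) = 5 > 0 ⇒ local minimum; f''(-3) = -4 < 0 ⇒ local maximum; f''(1) = 20 > 0 ⇒ local minimum.
The local maximum is f(-3) = 79/4.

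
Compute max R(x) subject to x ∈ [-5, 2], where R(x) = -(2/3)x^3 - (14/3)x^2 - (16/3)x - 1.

55/81

Differentiating, R'(x) = -2x^2 - (28/3)x - 16/3; which vanishes at x = -4 and x = -2/3.
Evaluating at the critical points and endpoints: R(-5) = -23/3,  R(-4) = -35/3,  R(-2/3) = 55/81,  R(2) = -107/3.
The maximum over the interval is 55/81, attained at x = -2/3.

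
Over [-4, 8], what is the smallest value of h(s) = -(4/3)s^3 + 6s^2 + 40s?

-136/3

The derivative is -4s^2 + 12s + 40, which vanishes at s = -2 and s = 5.
Compare values at every candidate in [-4, 8]: h(-4) = 64/3, h(-2) = -136/3, h(5) = 550/3, h(8) = 64/3.
So the minimum is h(-2) = -136/3.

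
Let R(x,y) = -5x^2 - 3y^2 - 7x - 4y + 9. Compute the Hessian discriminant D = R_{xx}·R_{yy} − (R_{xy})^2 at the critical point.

60

∂R/∂x = -10x - 7 = 0 and ∂R/∂y = -6y - 4 = 0, so (x, y) = (-7/10, -2/3).
The Hessian has R_{xx} = -10, R_{yy} = -6, R_{xy} = 0, giving D = 60 > 0 with R_{xx} < 0, so the point is a local maximum.
D = (-10)·(-6) − (0)^2 = 60.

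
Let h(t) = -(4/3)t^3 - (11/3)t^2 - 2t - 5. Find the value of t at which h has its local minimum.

h'(t) = -4t^2 - (22/3)t - 2. Setting h'(t) = 0 gives t ∈ {-3/2, -1/3}.
Second-derivative test with h''(t) = -8t - 22/3: h''(-3/2) = 14/3 > 0 ⇒ local minimum; h''(-1/3) = -14/3 < 0 ⇒ local maximum.
Thus h has its local minimum at t = -3/2, with value -23/4.

-3/2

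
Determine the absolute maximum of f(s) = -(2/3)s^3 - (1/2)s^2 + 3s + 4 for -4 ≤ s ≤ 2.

Differentiating, f'(s) = -2s^2 - s + 3; which vanishes at s = -3/2 and s = 1.
Evaluating at the critical points and endpoints: f(-4) = 80/3, f(-3/2) = 5/8, f(1) = 35/6, f(2) = 8/3.
The maximum over the interval is 80/3, attained at s = -4.

80/3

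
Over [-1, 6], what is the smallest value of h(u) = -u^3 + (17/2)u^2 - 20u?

h'(u) = -3u^2 + 17u - 20, which vanishes at u = 5/3 and u = 4.
Evaluating at the critical points and endpoints: h(-1) = 59/2,  h(5/3) = -775/54,  h(4) = -8,  h(6) = -30.
Hence the absolute minimum is -30 at u = 6.

-30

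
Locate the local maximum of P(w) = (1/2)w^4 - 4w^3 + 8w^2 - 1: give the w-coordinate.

P'(w) = 2w^3 - 12w^2 + 16w = 0 at w = 0, 2, 4.
Second-derivative test with P''(w) = 6w^2 - 24w + 16: P''(0) = 16 > 0 ⇒ local minimum; P''(2) = -8 < 0 ⇒ local maximum; P''(4) = 16 > 0 ⇒ local minimum.
Thus P has its local maximum at w = 2, with value 7.

2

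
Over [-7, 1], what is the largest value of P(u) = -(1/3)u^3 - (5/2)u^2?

Differentiating, P'(u) = -u^2 - 5u; which vanishes at u = -5 and u = 0.
Evaluating at the critical points and endpoints: P(-7) = -49/6; P(-5) = -125/6; P(0) = 0; P(1) = -17/6.
So the maximum is P(0) = 0.

0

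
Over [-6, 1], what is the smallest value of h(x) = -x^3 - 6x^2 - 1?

h'(x) = -3x^2 - 12x, which vanishes at x = -4 and x = 0.
Evaluating at the critical points and endpoints: h(-6) = -1,  h(-4) = -33,  h(0) = -1,  h(1) = -8.
Hence the absolute minimum is -33 at x = -4.

-33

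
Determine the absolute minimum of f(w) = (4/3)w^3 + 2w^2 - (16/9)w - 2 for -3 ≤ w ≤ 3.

f'(w) = 4w^2 + 4w - 16/9, which vanishes at w = -4/3 and w = 1/3.
Evaluating at the critical points and endpoints: f(-3) = -44/3,  f(-4/3) = 62/81,  f(1/3) = -188/81,  f(3) = 140/3.
The minimum over the interval is -44/3, attained at w = -3.

-44/3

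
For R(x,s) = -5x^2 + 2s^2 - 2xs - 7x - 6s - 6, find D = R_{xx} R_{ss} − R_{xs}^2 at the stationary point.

-44

∂R/∂x = -10x - 2s - 7 = 0 and ∂R/∂s = -2x + 4s - 6 = 0, so (x, s) = (-10/11, 23/22).
The Hessian has R_{xx} = -10, R_{ss} = 4, R_{xs} = -2, giving D = -44 < 0, so the point is a saddle point.
D = (-10)·(4) − (-2)^2 = -44.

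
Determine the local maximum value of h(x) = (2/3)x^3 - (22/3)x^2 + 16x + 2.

962/81

h'(x) = 2x^2 - (44/3)x + 16 = 0 at x = 4/3, 6.
Second-derivative test with h''(x) = 4x - 44/3: h''(4/3) = -28/3 < 0 ⇒ local maximum; h''(6) = 28/3 > 0 ⇒ local minimum.
The local maximum is h(4/3) = 962/81.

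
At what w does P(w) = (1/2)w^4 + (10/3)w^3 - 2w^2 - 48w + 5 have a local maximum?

P'(w) = 2w^3 + 10w^2 - 4w - 48 = 0 at w = -4, -3, 2.
Since P''(w) = 6w^2 + 20w - 4, we get P''(-4) = 12 > 0 ⇒ local minimum; P''(-3) = -10 < 0 ⇒ local maximum; P''(2) = 60 > 0 ⇒ local minimum.
So the local maximum value is P(-3) = 163/2.

-3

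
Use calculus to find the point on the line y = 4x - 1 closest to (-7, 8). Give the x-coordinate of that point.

29/17

Minimize D(x)^2 = (x + 7)^2 + (4x - 9)^2.
d/dx[D^2] = 2(x + 7) + 2·4·(4x - 9) = 0 ⇒ x = 29/17.
Then y = 99/17 and the distance is √(1369/17) ≈ 8.9738.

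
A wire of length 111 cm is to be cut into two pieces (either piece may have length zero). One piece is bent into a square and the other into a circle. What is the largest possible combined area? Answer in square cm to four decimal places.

Let x be the length used for the square. Square side x/4; circle radius (111−x)/(2π).
A(x) = (x/4)² + π·((111−x)/(2π))² = x²/16 + (111−x)²/(4π) for 0 ≤ x ≤ 111. A'(x) = x/8 − (111−x)/(2π) = 0 gives x = 4·111/(π+4) ≈ 62.1710.
A'' > 0, so the interior critical point is a minimum; the maximum is at an endpoint. A(0) = 980.4740 and A(111) = 770.0625, so the largest area is 980.4740.

980.4740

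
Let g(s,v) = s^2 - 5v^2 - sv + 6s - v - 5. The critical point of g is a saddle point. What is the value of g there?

-290/21

∂g/∂s = 2s - v + 6 = 0 and ∂g/∂v = -s - 10v - 1 = 0, so (s, v) = (-61/21, 4/21).
The Hessian has g_{ss} = 2, g_{vv} = -10, g_{sv} = -1, giving D = -21 < 0, so the point is a saddle point.
g(-61/21, 4/21) = -290/21.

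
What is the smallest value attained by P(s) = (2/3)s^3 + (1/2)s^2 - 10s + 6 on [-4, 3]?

Differentiating, P'(s) = 2s^2 + s - 10; which vanishes at s = -5/2 and s = 2.
Evaluating at the critical points and endpoints: P(-4) = 34/3, P(-5/2) = 569/24, P(2) = -20/3, P(3) = -3/2.
So the minimum is P(2) = -20/3.

-20/3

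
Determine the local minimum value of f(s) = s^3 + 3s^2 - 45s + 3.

f'(s) = 3s^2 + 6s - 45. Setting f'(s) = 0 gives s ∈ {-5, 3}.
f''(s) = 6s + 6. f''(-5) = -24 < 0 ⇒ local maximum; f''(3) = 24 > 0 ⇒ local minimum.
Thus f has its local minimum at s = 3, with value -78.

-78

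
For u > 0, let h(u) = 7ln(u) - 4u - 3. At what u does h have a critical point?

h'(u) = 7/u − 4 = 0 gives u = 7/4.
h''(u) = -7/u², which is negative for u > 0, so this is a local maximum.
h(7/4) = 7·ln(7/4) - 7 - 3 ≈ -6.0827.

7/4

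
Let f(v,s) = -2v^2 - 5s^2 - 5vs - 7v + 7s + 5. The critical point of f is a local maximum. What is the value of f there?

∂f/∂v = -4v - 5s - 7 = 0 and ∂f/∂s = -5v - 10s + 7 = 0, so (v, s) = (-7, 21/5).
The Hessian has f_{vv} = -4, f_{ss} = -10, f_{vs} = -5, giving D = 15 > 0 with f_{vv} < 0, so the point is a local maximum.
f(-7, 21/5) = 221/5.

221/5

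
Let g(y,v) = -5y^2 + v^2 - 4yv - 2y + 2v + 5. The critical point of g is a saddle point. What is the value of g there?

37/9

∂g/∂y = -10y - 4v - 2 = 0 and ∂g/∂v = -4y + 2v + 2 = 0, so (y, v) = (1/9, -7/9).
The Hessian has g_{yy} = -10, g_{vv} = 2, g_{yv} = -4, giving D = -36 < 0, so the point is a saddle point.
g(1/9, -7/9) = 37/9.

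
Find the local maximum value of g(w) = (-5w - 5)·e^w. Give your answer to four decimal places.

By the product rule, g'(w) = (-5w - 10)·e^w. Since e^w > 0, the only critical point is w = -2.
g''(-2) has the same sign as -5 < 0, so this is a local maximum.
g(-2) = (5)·e^(-2) ≈ 0.6767.

0.6767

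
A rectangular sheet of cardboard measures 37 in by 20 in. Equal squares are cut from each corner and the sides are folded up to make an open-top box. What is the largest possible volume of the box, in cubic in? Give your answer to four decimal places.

1393.5294

With cut size x, the volume is V(x) = x(37 − 2x)(20 − 2x) for 0 < x < 10.
V'(x) = 12x^2 − 228x + 740. Setting V'(x) = 0 gives x ≈ 4.1537 (the root in (0, 10)).
V''(x) = 24x − 228 is negative there, so this is the maximum; V ≈ 1393.5294.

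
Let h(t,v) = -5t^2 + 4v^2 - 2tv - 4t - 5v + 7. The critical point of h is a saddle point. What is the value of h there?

∂h/∂t = -10t - 2v - 4 = 0 and ∂h/∂v = -2t + 8v - 5 = 0, so (t, v) = (-1/2, 1/2).
The Hessian has h_{tt} = -10, h_{vv} = 8, h_{tv} = -2, giving D = -84 < 0, so the point is a saddle point.
h(-1/2, 1/2) = 27/4.

27/4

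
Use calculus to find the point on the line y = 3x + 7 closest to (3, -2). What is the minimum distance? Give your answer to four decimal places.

5.6921

Minimize D(x)^2 = (x - 3)^2 + (3x + 9)^2.
d/dx[D^2] = 2(x - 3) + 2·3·(3x + 9) = 0 ⇒ x = -12/5.
Then y = -1/5 and the distance is √(162/5) ≈ 5.6921.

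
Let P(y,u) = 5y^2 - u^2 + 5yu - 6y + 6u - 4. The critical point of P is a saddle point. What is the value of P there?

∂P/∂y = 10y + 5u - 6 = 0 and ∂P/∂u = 5y - 2u + 6 = 0, so (y, u) = (-2/5, 2).
The Hessian has P_{yy} = 10, P_{uu} = -2, P_{yu} = 5, giving D = -45 < 0, so the point is a saddle point.
P(-2/5, 2) = 16/5.

16/5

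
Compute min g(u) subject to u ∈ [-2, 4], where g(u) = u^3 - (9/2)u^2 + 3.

g'(u) = 3u^2 - 9u, which vanishes at u = 0 and u = 3.
Candidates: g(-2) = -23; g(0) = 3; g(3) = -21/2; g(4) = -5.
The minimum over the interval is -23, attained at u = -2.

-23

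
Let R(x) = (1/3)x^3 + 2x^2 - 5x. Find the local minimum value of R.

-8/3

R'(x) = x^2 + 4x - 5. Setting R'(x) = 0 gives x ∈ {-5, 1}.
Since R''(x) = 2x + 4, we get R''(-5) = -6 < 0 ⇒ local maximum; R''(1) = 6 > 0 ⇒ local minimum.
The local minimum is R(1) = -8/3.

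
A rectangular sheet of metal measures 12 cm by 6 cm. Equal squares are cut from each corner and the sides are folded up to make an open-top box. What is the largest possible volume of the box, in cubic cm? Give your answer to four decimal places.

With cut size x, the volume is V(x) = x(12 − 2x)(6 − 2x) for 0 < x < 3.
V'(x) = 12x^2 − 72x + 72. Setting V'(x) = 0 gives x ≈ 1.2679 (the root in (0, 3)).
V''(x) = 24x − 72 is negative there, so this is the maximum; V ≈ 41.5692.

41.5692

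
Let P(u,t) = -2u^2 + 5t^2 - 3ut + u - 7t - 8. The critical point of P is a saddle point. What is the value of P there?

∂P/∂u = -4u - 3t + 1 = 0 and ∂P/∂t = -3u + 10t - 7 = 0, so (u, t) = (-11/49, 31/49).
The Hessian has P_{uu} = -4, P_{tt} = 10, P_{ut} = -3, giving D = -49 < 0, so the point is a saddle point.
P(-11/49, 31/49) = -506/49.

-506/49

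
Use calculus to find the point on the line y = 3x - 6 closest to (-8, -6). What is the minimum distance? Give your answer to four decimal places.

7.5895

Minimize D(x)^2 = (x + 8)^2 + (3x)^2.
d/dx[D^2] = 2(x + 8) + 2·3·(3x) = 0 ⇒ x = -4/5.
Then y = -42/5 and the distance is √(288/5) ≈ 7.5895.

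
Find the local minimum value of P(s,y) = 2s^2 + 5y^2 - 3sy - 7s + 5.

∂P/∂s = 4s - 3y - 7 = 0 and ∂P/∂y = -3s + 10y = 0, so (s, y) = (70/31, 21/31).
The Hessian has P_{ss} = 4, P_{yy} = 10, P_{sy} = -3, giving D = 31 > 0 with P_{ss} > 0, so the point is a local minimum.
P(70/31, 21/31) = -90/31.

-90/31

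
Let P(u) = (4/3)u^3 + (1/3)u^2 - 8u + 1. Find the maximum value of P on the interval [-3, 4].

P'(u) = 4u^2 + (2/3)u - 8, which vanishes at u = -3/2 and u = 4/3.
Candidates: P(-3) = -8, P(-3/2) = 37/4, P(4/3) = -479/81, P(4) = 179/3.
Hence the absolute maximum is 179/3 at u = 4.

179/3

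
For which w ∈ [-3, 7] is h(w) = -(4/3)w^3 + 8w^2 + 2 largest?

-3

The derivative is -4w^2 + 16w, which vanishes at w = 0 and w = 4.
Candidates: h(-3) = 110,  h(0) = 2,  h(4) = 134/3,  h(7) = -190/3.
The maximum over the interval is 110, attained at w = -3.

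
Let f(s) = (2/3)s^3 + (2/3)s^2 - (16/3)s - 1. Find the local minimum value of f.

-433/81

f'(s) = 2s^2 + (4/3)s - 16/3 = 0 at s = -2, 4/3.
f''(s) = 4s + 4/3. f''(-2) = -20/3 < 0 ⇒ local maximum; f''(4/3) = 20/3 > 0 ⇒ local minimum.
So the local minimum value is f(4/3) = -433/81.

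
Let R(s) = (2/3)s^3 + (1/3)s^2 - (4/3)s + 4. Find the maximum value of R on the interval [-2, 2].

8

R'(s) = 2s^2 + (2/3)s - 4/3, which vanishes at s = -1 and s = 2/3.
Compare values at every candidate in [-2, 2]: R(-2) = 8/3, R(-1) = 5, R(2/3) = 280/81, R(2) = 8.
So the maximum is R(2) = 8.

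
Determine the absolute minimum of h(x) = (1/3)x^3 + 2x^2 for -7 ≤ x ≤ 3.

The derivative is x^2 + 4x, which vanishes at x = -4 and x = 0.
Candidates: h(-7) = -49/3, h(-4) = 32/3, h(0) = 0, h(3) = 27.
Hence the absolute minimum is -49/3 at x = -7.

-49/3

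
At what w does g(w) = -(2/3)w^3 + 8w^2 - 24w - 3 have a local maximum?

6

g'(w) = -2w^2 + 16w - 24 = 0 at w = 2, 6.
g''(w) = -4w + 16. g''(2) = 8 > 0 ⇒ local minimum; g''(6) = -8 < 0 ⇒ local maximum.
The local maximum is g(6) = -3.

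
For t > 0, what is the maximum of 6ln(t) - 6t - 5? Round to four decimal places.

-11.0000

g'(t) = 6/t − 6 = 0 gives t = 1.
g''(t) = -6/t², which is negative for t > 0, so this is a local maximum.
g(1) = 6·ln(1) - 6 - 5 ≈ -11.0000.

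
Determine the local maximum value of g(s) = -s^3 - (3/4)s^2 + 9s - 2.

103/16

g'(s) = -3s^2 - (3/2)s + 9. Setting g'(s) = 0 gives s ∈ {-2, 3/2}.
Second-derivative test with g''(s) = -6s - 3/2: g''(-2) = 21/2 > 0 ⇒ local minimum; g''(3/2) = -21/2 < 0 ⇒ local maximum.
Thus g has its local maximum at s = 3/2, with value 103/16.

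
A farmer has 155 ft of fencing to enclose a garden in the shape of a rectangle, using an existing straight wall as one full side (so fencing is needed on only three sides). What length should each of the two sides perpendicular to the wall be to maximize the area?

155/4

Let the sides perpendicular to the wall have length x and the parallel side y, so 2x + y = 155 and the area is A = xy = x(155 − 2x).
A'(x) = 155 − 4x = 0 gives x = 155/4, and A''(x) = −4 < 0 confirms a maximum.
Then y = 155 − 2·155/4 = 155/2 and A = 24025/8.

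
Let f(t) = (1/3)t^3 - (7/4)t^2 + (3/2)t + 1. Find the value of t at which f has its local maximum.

f'(t) = t^2 - (7/2)t + 3/2 = 0 at t = 1/2, 3.
f''(t) = 2t - 7/2. f''(1/2) = -5/2 < 0 ⇒ local maximum; f''(3) = 5/2 > 0 ⇒ local minimum.
Thus f has its local maximum at t = 1/2, with value 65/48.

1/2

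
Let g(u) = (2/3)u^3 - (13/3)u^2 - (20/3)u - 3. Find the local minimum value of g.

-184/3

g'(u) = 2u^2 - (26/3)u - 20/3. Setting g'(u) = 0 gives u ∈ {-2/3, 5}.
Since g''(u) = 4u - 26/3, we get g''(-2/3) = -34/3 < 0 ⇒ local maximum; g''(5) = 34/3 > 0 ⇒ local minimum.
Thus g has its local minimum at u = 5, with value -184/3.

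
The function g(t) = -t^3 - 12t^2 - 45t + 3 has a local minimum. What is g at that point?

g'(t) = -3t^2 - 24t - 45 = 0 at t = -5, -3.
g''(t) = -6t - 24. g''(-5) = 6 > 0 ⇒ local minimum; g''(-3) = -6 < 0 ⇒ local maximum.
So the local minimum value is g(-5) = 53.

53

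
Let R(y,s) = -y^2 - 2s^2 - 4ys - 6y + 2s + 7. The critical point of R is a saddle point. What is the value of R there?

-17/2

∂R/∂y = -2y - 4s - 6 = 0 and ∂R/∂s = -4y - 4s + 2 = 0, so (y, s) = (4, -7/2).
The Hessian has R_{yy} = -2, R_{ss} = -4, R_{ys} = -4, giving D = -8 < 0, so the point is a saddle point.
R(4, -7/2) = -17/2.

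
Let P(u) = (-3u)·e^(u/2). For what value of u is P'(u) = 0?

-2

P'(u) = (-3)·e^(u/2) + (-3u)·(1/2)·e^(u/2) = (-(3/2)u - 3)·e^(u/2). Since e^(u/2) > 0, the only critical point is u = -2.
P''(-2) has the same sign as -3/2 < 0, so this is a local maximum.
P(-2) = (6)·e^(-1) ≈ 2.2073.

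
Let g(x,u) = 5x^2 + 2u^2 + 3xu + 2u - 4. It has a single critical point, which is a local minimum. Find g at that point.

∂g/∂x = 10x + 3u = 0 and ∂g/∂u = 3x + 4u + 2 = 0, so (x, u) = (6/31, -20/31).
The Hessian has g_{xx} = 10, g_{uu} = 4, g_{xu} = 3, giving D = 31 > 0 with g_{xx} > 0, so the point is a local minimum.
g(6/31, -20/31) = -144/31.

-144/31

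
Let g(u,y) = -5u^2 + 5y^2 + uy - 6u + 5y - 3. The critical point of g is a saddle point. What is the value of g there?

∂g/∂u = -10u + y - 6 = 0 and ∂g/∂y = u + 10y + 5 = 0, so (u, y) = (-65/101, -44/101).
The Hessian has g_{uu} = -10, g_{yy} = 10, g_{uy} = 1, giving D = -101 < 0, so the point is a saddle point.
g(-65/101, -44/101) = -218/101.

-218/101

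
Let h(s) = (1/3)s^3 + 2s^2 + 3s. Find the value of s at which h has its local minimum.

h'(s) = s^2 + 4s + 3 = 0 at s = -3, -1.
Since h''(s) = 2s + 4, we get h''(-3) = -2 < 0 ⇒ local maximum; h''(-1) = 2 > 0 ⇒ local minimum.
The local minimum is h(-1) = -4/3.

-1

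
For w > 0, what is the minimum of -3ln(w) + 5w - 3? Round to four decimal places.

1.5325

h'(w) = -3/w + 5 = 0 gives w = 3/5.
h''(w) = 3/w², which is positive for w > 0, so this is a local minimum.
h(3/5) = -3·ln(3/5) + 3 - 3 ≈ 1.5325.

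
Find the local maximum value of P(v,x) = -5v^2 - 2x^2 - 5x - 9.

-47/8

∂P/∂v = -10v = 0 and ∂P/∂x = -4x - 5 = 0, so (v, x) = (0, -5/4).
The Hessian has P_{vv} = -10, P_{xx} = -4, P_{vx} = 0, giving D = 40 > 0 with P_{vv} < 0, so the point is a local maximum.
P(0, -5/4) = -47/8.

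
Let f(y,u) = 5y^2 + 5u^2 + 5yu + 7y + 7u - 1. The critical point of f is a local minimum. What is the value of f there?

-64/15

∂f/∂y = 10y + 5u + 7 = 0 and ∂f/∂u = 5y + 10u + 7 = 0, so (y, u) = (-7/15, -7/15).
The Hessian has f_{yy} = 10, f_{uu} = 10, f_{yu} = 5, giving D = 75 > 0 with f_{yy} > 0, so the point is a local minimum.
f(-7/15, -7/15) = -64/15.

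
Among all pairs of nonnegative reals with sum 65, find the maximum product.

4225/4

With x + y = 65, the product is P(x) = x(65 − x).
P'(x) = 65 − 2x = 0 gives x = 65/2; P'' = −2 < 0, so this is the maximum.
P = 65/2·65/2 = 4225/4.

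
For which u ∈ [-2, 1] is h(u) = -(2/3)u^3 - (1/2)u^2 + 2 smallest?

1

h'(u) = -2u^2 - u, which vanishes at u = -1/2 and u = 0.
Evaluating at the critical points and endpoints: h(-2) = 16/3,  h(-1/2) = 47/24,  h(0) = 2,  h(1) = 5/6.
Hence the absolute minimum is 5/6 at u = 1.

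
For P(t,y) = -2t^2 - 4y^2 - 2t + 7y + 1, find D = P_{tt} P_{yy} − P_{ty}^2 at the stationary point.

∂P/∂t = -4t - 2 = 0 and ∂P/∂y = -8y + 7 = 0, so (t, y) = (-1/2, 7/8).
The Hessian has P_{tt} = -4, P_{yy} = -8, P_{ty} = 0, giving D = 32 > 0 with P_{tt} < 0, so the point is a local maximum.
D = (-4)·(-8) − (0)^2 = 32.

32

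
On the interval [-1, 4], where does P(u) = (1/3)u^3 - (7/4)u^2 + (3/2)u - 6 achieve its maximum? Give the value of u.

Differentiating, P'(u) = u^2 - (7/2)u + 3/2; which vanishes at u = 1/2 and u = 3.
Compare values at every candidate in [-1, 4]: P(-1) = -115/12,  P(1/2) = -271/48,  P(3) = -33/4,  P(4) = -20/3.
The maximum over the interval is -271/48, attained at u = 1/2.

1/2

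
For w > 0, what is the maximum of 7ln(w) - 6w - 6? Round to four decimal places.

-11.9209

R'(w) = 7/w − 6 = 0 gives w = 7/6.
R''(w) = -7/w², which is negative for w > 0, so this is a local maximum.
R(7/6) = 7·ln(7/6) - 7 - 6 ≈ -11.9209.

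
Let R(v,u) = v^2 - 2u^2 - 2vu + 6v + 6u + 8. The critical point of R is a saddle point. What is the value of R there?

11

∂R/∂v = 2v - 2u + 6 = 0 and ∂R/∂u = -2v - 4u + 6 = 0, so (v, u) = (-1, 2).
The Hessian has R_{vv} = 2, R_{uu} = -4, R_{vu} = -2, giving D = -12 < 0, so the point is a saddle point.
R(-1, 2) = 11.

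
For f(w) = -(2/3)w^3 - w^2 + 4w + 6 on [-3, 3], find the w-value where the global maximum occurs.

1

f'(w) = -2w^2 - 2w + 4, which vanishes at w = -2 and w = 1.
Candidates: f(-3) = 3,  f(-2) = -2/3,  f(1) = 25/3,  f(3) = -9.
The maximum over the interval is 25/3, attained at w = 1.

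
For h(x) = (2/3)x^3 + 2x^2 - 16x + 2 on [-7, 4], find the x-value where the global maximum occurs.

-4

h'(x) = 2x^2 + 4x - 16, which vanishes at x = -4 and x = 2.
Candidates: h(-7) = -50/3,  h(-4) = 166/3,  h(2) = -50/3,  h(4) = 38/3.
So the maximum is h(-4) = 166/3.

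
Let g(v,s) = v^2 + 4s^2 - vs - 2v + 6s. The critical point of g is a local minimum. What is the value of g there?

-8/3

∂g/∂v = 2v - s - 2 = 0 and ∂g/∂s = -v + 8s + 6 = 0, so (v, s) = (2/3, -2/3).
The Hessian has g_{vv} = 2, g_{ss} = 8, g_{vs} = -1, giving D = 15 > 0 with g_{vv} > 0, so the point is a local minimum.
g(2/3, -2/3) = -8/3.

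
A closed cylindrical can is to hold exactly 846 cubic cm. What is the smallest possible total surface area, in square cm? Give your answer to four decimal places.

With radius r and height h, πr²h = 846 so h = 846/(πr²), and S(r) = 2πr² + 2πrh = 2πr² + 2·846/r.
S'(r) = 4πr − 2·846/r² = 0 ⇒ r³ = 846/(2π), so r ≈ 5.1254 and h = 2r ≈ 10.2509.
S''(r) = 4π + 4·846/r³ > 0, so this is the minimum; S ≈ 495.1781.

495.1781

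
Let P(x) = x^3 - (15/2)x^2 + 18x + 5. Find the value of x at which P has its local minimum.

3

Critical points: P'(x) = 3x^2 - 15x + 18 vanishes at x = 2, 3.
P''(x) = 6x - 15. P''(2) = -3 < 0 ⇒ local maximum; P''(3) = 3 > 0 ⇒ local minimum.
So the local minimum value is P(3) = 37/2.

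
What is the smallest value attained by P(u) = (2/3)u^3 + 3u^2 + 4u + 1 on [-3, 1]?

P'(u) = 2u^2 + 6u + 4, which vanishes at u = -2 and u = -1.
Compare values at every candidate in [-3, 1]: P(-3) = -2; P(-2) = -1/3; P(-1) = -2/3; P(1) = 26/3.
The minimum over the interval is -2, attained at u = -3.

-2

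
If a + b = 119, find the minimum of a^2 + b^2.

With a + b = 119, a^2 + b^2 = a^2 + (119 − a)^2.
The derivative 2a − 2(119 − a) = 4a − 238 vanishes at a = 119/2; second derivative 4 > 0, a minimum.
The minimum is 2·(119/2)^2 = 14161/2.

14161/2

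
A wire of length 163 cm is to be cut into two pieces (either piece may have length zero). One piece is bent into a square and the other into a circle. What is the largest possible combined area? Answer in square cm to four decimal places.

Let x be the length used for the square. Square side x/4; circle radius (163−x)/(2π).
A(x) = (x/4)² + π·((163−x)/(2π))² = x²/16 + (163−x)²/(4π) for 0 ≤ x ≤ 163. A'(x) = x/8 − (163−x)/(2π) = 0 gives x = 4·163/(π+4) ≈ 91.2962.
A'' > 0, so the interior critical point is a minimum; the maximum is at an endpoint. A(0) = 2114.2938 and A(163) = 1660.5625, so the largest area is 2114.2938.

2114.2938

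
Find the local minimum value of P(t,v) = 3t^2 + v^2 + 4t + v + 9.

∂P/∂t = 6t + 4 = 0 and ∂P/∂v = 2v + 1 = 0, so (t, v) = (-2/3, -1/2).
The Hessian has P_{tt} = 6, P_{vv} = 2, P_{tv} = 0, giving D = 12 > 0 with P_{tt} > 0, so the point is a local minimum.
P(-2/3, -1/2) = 89/12.

89/12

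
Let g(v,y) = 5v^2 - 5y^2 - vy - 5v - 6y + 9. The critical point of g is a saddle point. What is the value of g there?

994/101

∂g/∂v = 10v - y - 5 = 0 and ∂g/∂y = -v - 10y - 6 = 0, so (v, y) = (44/101, -65/101).
The Hessian has g_{vv} = 10, g_{yy} = -10, g_{vy} = -1, giving D = -101 < 0, so the point is a saddle point.
g(44/101, -65/101) = 994/101.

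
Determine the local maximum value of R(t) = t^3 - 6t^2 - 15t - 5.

3

R'(t) = 3t^2 - 12t - 15 = 0 at t = -1, 5.
Second-derivative test with R''(t) = 6t - 12: R''(-1) = -18 < 0 ⇒ local maximum; R''(5) = 18 > 0 ⇒ local minimum.
So the local maximum value is R(-1) = 3.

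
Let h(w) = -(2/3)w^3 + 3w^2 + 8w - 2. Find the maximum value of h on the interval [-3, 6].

106/3

The derivative is -2w^2 + 6w + 8, which vanishes at w = -1 and w = 4.
Candidates: h(-3) = 19; h(-1) = -19/3; h(4) = 106/3; h(6) = 10.
The maximum over the interval is 106/3, attained at w = 4.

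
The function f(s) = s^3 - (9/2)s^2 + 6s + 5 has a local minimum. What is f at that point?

Critical points: f'(s) = 3s^2 - 9s + 6 vanishes at s = 1, 2.
Since f''(s) = 6s - 9, we get f''(1) = -3 < 0 ⇒ local maximum; f''(2) = 3 > 0 ⇒ local minimum.
The local minimum is f(2) = 7.

7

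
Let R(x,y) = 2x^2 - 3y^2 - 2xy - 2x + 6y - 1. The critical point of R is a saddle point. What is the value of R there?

2/7

∂R/∂x = 4x - 2y - 2 = 0 and ∂R/∂y = -2x - 6y + 6 = 0, so (x, y) = (6/7, 5/7).
The Hessian has R_{xx} = 4, R_{yy} = -6, R_{xy} = -2, giving D = -28 < 0, so the point is a saddle point.
R(6/7, 5/7) = 2/7.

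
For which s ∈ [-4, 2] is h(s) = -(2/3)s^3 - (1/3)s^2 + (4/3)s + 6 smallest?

Differentiating, h'(s) = -2s^2 - (2/3)s + 4/3; which vanishes at s = -1 and s = 2/3.
Compare values at every candidate in [-4, 2]: h(-4) = 38; h(-1) = 5; h(2/3) = 530/81; h(2) = 2.
Hence the absolute minimum is 2 at s = 2.

2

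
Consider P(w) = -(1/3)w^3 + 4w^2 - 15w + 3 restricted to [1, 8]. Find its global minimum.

-95/3

Differentiating, P'(w) = -w^2 + 8w - 15; which vanishes at w = 3 and w = 5.
Compare values at every candidate in [1, 8]: P(1) = -25/3; P(3) = -15; P(5) = -41/3; P(8) = -95/3.
Hence the absolute minimum is -95/3 at w = 8.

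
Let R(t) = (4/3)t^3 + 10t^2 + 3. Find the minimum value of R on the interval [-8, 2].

-119/3

The derivative is 4t^2 + 20t, which vanishes at t = -5 and t = 0.
Candidates: R(-8) = -119/3; R(-5) = 259/3; R(0) = 3; R(2) = 161/3.
The minimum over the interval is -119/3, attained at t = -8.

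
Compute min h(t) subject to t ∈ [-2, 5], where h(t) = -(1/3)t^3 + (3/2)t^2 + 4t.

-13/6

The derivative is -t^2 + 3t + 4, which vanishes at t = -1 and t = 4.
Compare values at every candidate in [-2, 5]: h(-2) = 2/3; h(-1) = -13/6; h(4) = 56/3; h(5) = 95/6.
So the minimum is h(-1) = -13/6.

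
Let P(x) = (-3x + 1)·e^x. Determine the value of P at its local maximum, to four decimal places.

1.5403

By the product rule, P'(x) = (-3x - 2)·e^x. Since e^x > 0, the only critical point is x = -2/3.
P''(-2/3) has the same sign as -3 < 0, so this is a local maximum.
P(-2/3) = (3)·e^(-2/3) ≈ 1.5403.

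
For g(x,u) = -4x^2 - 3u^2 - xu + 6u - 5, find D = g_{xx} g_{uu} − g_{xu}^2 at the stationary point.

47

∂g/∂x = -8x - u = 0 and ∂g/∂u = -x - 6u + 6 = 0, so (x, u) = (-6/47, 48/47).
The Hessian has g_{xx} = -8, g_{uu} = -6, g_{xu} = -1, giving D = 47 > 0 with g_{xx} < 0, so the point is a local maximum.
D = (-8)·(-6) − (-1)^2 = 47.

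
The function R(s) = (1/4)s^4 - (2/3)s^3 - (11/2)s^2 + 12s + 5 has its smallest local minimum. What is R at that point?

R'(s) = s^3 - 2s^2 - 11s + 12. Setting R'(s) = 0 gives s ∈ {-3, 1, 4}.
Second-derivative test with R''(s) = 3s^2 - 4s - 11: R''(-3) = 28 > 0 ⇒ local minimum; R''(1) = -12 < 0 ⇒ local maximum; R''(4) = 21 > 0 ⇒ local minimum.
Thus R has its smallest local minimum at s = -3, with value -169/4.

-169/4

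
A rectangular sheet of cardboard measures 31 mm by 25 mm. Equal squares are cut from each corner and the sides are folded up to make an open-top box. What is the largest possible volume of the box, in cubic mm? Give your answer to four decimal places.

1584.4336

With cut size x, the volume is V(x) = x(31 − 2x)(25 − 2x) for 0 < x < 12.5.
V'(x) = 12x^2 − 224x + 775. Setting V'(x) = 0 gives x ≈ 4.5870 (the root in (0, 12.5)).
V''(x) = 24x − 224 is negative there, so this is the maximum; V ≈ 1584.4336.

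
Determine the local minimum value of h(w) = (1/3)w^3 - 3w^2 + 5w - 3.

-34/3

h'(w) = w^2 - 6w + 5. Setting h'(w) = 0 gives w ∈ {1, 5}.
h''(w) = 2w - 6. h''(1) = -4 < 0 ⇒ local maximum; h''(5) = 4 > 0 ⇒ local minimum.
The local minimum is h(5) = -34/3.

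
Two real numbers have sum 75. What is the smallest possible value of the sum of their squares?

With a + b = 75, a^2 + b^2 = a^2 + (75 − a)^2.
The derivative 2a − 2(75 − a) = 4a − 150 vanishes at a = 75/2; second derivative 4 > 0, a minimum.
The minimum is 2·(75/2)^2 = 5625/2.

5625/2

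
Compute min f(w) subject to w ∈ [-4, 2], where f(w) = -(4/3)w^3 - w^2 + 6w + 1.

-23/4

The derivative is -4w^2 - 2w + 6, which vanishes at w = -3/2 and w = 1.
Evaluating at the critical points and endpoints: f(-4) = 139/3, f(-3/2) = -23/4, f(1) = 14/3, f(2) = -5/3.
So the minimum is f(-3/2) = -23/4.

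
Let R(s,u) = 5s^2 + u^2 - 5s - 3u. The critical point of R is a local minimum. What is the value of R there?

∂R/∂s = 10s - 5 = 0 and ∂R/∂u = 2u - 3 = 0, so (s, u) = (1/2, 3/2).
The Hessian has R_{ss} = 10, R_{uu} = 2, R_{su} = 0, giving D = 20 > 0 with R_{ss} > 0, so the point is a local minimum.
R(1/2, 3/2) = -7/2.

-7/2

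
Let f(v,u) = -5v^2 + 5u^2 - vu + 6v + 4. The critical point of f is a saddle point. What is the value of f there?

584/101

∂f/∂v = -10v - u + 6 = 0 and ∂f/∂u = -v + 10u = 0, so (v, u) = (60/101, 6/101).
The Hessian has f_{vv} = -10, f_{uu} = 10, f_{vu} = -1, giving D = -101 < 0, so the point is a saddle point.
f(60/101, 6/101) = 584/101.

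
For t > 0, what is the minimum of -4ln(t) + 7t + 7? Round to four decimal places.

13.2385

P'(t) = -4/t + 7 = 0 gives t = 4/7.
P''(t) = 4/t², which is positive for t > 0, so this is a local minimum.
P(4/7) = -4·ln(4/7) + 4 + 7 ≈ 13.2385.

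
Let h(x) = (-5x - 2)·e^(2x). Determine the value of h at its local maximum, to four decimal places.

0.4132

Differentiating with the product rule gives h'(x) = (-10x - 9)·e^(2x). Since e^(2x) > 0, the only critical point is x = -9/10.
h''(-9/10) has the same sign as -10 < 0, so this is a local maximum.
h(-9/10) = (5/2)·e^(-9/5) ≈ 0.4132.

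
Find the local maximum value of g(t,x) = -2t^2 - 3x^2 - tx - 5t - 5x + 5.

∂g/∂t = -4t - x - 5 = 0 and ∂g/∂x = -t - 6x - 5 = 0, so (t, x) = (-25/23, -15/23).
The Hessian has g_{tt} = -4, g_{xx} = -6, g_{tx} = -1, giving D = 23 > 0 with g_{tt} < 0, so the point is a local maximum.
g(-25/23, -15/23) = 215/23.

215/23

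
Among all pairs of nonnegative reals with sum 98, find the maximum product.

2401

With x + y = 98, the product is P(x) = x(98 − x).
P'(x) = 98 − 2x = 0 gives x = 49; P'' = −2 < 0, so this is the maximum.
P = 49·49 = 2401.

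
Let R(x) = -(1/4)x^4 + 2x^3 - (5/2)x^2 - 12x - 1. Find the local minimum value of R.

Critical points: R'(x) = -x^3 + 6x^2 - 5x - 12 vanishes at x = -1, 3, 4.
Since R''(x) = -3x^2 + 12x - 5, we get R''(-1) = -20 < 0 ⇒ local maximum; R''(3) = 4 > 0 ⇒ local minimum; R''(4) = -5 < 0 ⇒ local maximum.
So the local minimum value is R(3) = -103/4.

-103/4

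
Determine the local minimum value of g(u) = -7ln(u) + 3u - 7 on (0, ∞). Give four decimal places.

-5.9311

g'(u) = -7/u + 3 = 0 gives u = 7/3.
g''(u) = 7/u², which is positive for u > 0, so this is a local minimum.
g(7/3) = -7·ln(7/3) + 7 - 7 ≈ -5.9311.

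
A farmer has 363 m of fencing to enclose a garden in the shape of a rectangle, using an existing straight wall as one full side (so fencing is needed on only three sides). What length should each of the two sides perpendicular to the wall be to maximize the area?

Let the sides perpendicular to the wall have length x and the parallel side y, so 2x + y = 363 and the area is A = xy = x(363 − 2x).
A'(x) = 363 − 4x = 0 gives x = 363/4, and A''(x) = −4 < 0 confirms a maximum.
Then y = 363 − 2·363/4 = 363/2 and A = 131769/8.

363/4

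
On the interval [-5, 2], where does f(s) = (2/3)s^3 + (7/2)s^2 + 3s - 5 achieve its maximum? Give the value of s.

2

Differentiating, f'(s) = 2s^2 + 7s + 3; which vanishes at s = -3 and s = -1/2.
Candidates: f(-5) = -95/6, f(-3) = -1/2, f(-1/2) = -137/24, f(2) = 61/3.
The maximum over the interval is 61/3, attained at s = 2.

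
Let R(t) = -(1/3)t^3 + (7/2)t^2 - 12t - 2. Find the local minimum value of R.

-31/2

Critical points: R'(t) = -t^2 + 7t - 12 vanishes at t = 3, 4.
R''(t) = -2t + 7. R''(3) = 1 > 0 ⇒ local minimum; R''(4) = -1 < 0 ⇒ local maximum.
So the local minimum value is R(3) = -31/2.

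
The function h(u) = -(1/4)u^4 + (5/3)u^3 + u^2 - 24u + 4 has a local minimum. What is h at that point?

-137/4

Critical points: h'(u) = -u^3 + 5u^2 + 2u - 24 vanishes at u = -2, 3, 4.
h''(u) = -3u^2 + 10u + 2. h''(-2) = -30 < 0 ⇒ local maximum; h''(3) = 5 > 0 ⇒ local minimum; h''(4) = -6 < 0 ⇒ local maximum.
So the local minimum value is h(3) = -137/4.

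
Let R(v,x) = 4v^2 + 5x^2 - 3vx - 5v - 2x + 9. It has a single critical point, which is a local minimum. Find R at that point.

∂R/∂v = 8v - 3x - 5 = 0 and ∂R/∂x = -3v + 10x - 2 = 0, so (v, x) = (56/71, 31/71).
The Hessian has R_{vv} = 8, R_{xx} = 10, R_{vx} = -3, giving D = 71 > 0 with R_{vv} > 0, so the point is a local minimum.
R(56/71, 31/71) = 468/71.

468/71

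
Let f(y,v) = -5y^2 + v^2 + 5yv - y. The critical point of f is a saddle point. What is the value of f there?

1/45

∂f/∂y = -10y + 5v - 1 = 0 and ∂f/∂v = 5y + 2v = 0, so (y, v) = (-2/45, 1/9).
The Hessian has f_{yy} = -10, f_{vv} = 2, f_{yv} = 5, giving D = -45 < 0, so the point is a saddle point.
f(-2/45, 1/9) = 1/45.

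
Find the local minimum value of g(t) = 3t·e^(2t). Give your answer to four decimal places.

By the product rule, g'(t) = (6t + 3)·e^(2t). Since e^(2t) > 0, the only critical point is t = -1/2.
g''(-1/2) has the same sign as 6 > 0, so this is a local minimum.
g(-1/2) = (-3/2)·e^(-1) ≈ -0.5518.

-0.5518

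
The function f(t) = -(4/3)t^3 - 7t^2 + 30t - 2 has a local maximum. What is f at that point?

91/4

f'(t) = -4t^2 - 14t + 30. Setting f'(t) = 0 gives t ∈ {-5, 3/2}.
f''(t) = -8t - 14. f''(-5) = 26 > 0 ⇒ local minimum; f''(3/2) = -26 < 0 ⇒ local maximum.
So the local maximum value is f(3/2) = 91/4.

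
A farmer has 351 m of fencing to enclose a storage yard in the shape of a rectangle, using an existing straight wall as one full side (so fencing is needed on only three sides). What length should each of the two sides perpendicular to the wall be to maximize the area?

Let the sides perpendicular to the wall have length x and the parallel side y, so 2x + y = 351 and the area is A = xy = x(351 − 2x).
A'(x) = 351 − 4x = 0 gives x = 351/4, and A''(x) = −4 < 0 confirms a maximum.
Then y = 351 − 2·351/4 = 351/2 and A = 123201/8.

351/4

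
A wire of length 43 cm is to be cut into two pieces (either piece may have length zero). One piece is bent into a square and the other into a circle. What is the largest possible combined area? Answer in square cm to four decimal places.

Let x be the length used for the square. Square side x/4; circle radius (43−x)/(2π).
A(x) = (x/4)² + π·((43−x)/(2π))² = x²/16 + (43−x)²/(4π) for 0 ≤ x ≤ 43. A'(x) = x/8 − (43−x)/(2π) = 0 gives x = 4·43/(π+4) ≈ 24.0843.
A'' > 0, so the interior critical point is a minimum; the maximum is at an endpoint. A(0) = 147.1387 and A(43) = 115.5625, so the largest area is 147.1387.

147.1387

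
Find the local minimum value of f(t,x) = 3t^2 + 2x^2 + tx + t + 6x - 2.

∂f/∂t = 6t + x + 1 = 0 and ∂f/∂x = t + 4x + 6 = 0, so (t, x) = (2/23, -35/23).
The Hessian has f_{tt} = 6, f_{xx} = 4, f_{tx} = 1, giving D = 23 > 0 with f_{tt} > 0, so the point is a local minimum.
f(2/23, -35/23) = -150/23.

-150/23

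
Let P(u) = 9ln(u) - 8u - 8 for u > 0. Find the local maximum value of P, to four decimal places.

P'(u) = 9/u − 8 = 0 gives u = 9/8.
P''(u) = -9/u², which is negative for u > 0, so this is a local maximum.
P(9/8) = 9·ln(9/8) - 9 - 8 ≈ -15.9400.

-15.9400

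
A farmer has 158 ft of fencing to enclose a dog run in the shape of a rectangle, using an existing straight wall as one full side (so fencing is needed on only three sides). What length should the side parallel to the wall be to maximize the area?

Let the sides perpendicular to the wall have length x and the parallel side y, so 2x + y = 158 and the area is A = xy = x(158 − 2x).
A'(x) = 158 − 4x = 0 gives x = 79/2, and A''(x) = −4 < 0 confirms a maximum.
Then y = 158 − 2·79/2 = 79 and A = 6241/2.

79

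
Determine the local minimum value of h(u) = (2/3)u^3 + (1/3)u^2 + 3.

3

h'(u) = 2u^2 + (2/3)u. Setting h'(u) = 0 gives u ∈ {-1/3, 0}.
h''(u) = 4u + 2/3. h''(-1/3) = -2/3 < 0 ⇒ local maximum; h''(0) = 2/3 > 0 ⇒ local minimum.
Thus h has its local minimum at u = 0, with value 3.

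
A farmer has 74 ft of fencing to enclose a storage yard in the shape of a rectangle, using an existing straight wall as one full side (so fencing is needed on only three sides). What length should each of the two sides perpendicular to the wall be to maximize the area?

Let the sides perpendicular to the wall have length x and the parallel side y, so 2x + y = 74 and the area is A = xy = x(74 − 2x).
A'(x) = 74 − 4x = 0 gives x = 37/2, and A''(x) = −4 < 0 confirms a maximum.
Then y = 74 − 2·37/2 = 37 and A = 1369/2.

37/2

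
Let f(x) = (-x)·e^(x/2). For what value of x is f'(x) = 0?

f'(x) = (-1)·e^(x/2) + (-x)·(1/2)·e^(x/2) = (-(1/2)x - 1)·e^(x/2). Since e^(x/2) > 0, the only critical point is x = -2.
f''(-2) has the same sign as -1/2 < 0, so this is a local maximum.
f(-2) = (2)·e^(-1) ≈ 0.7358.

-2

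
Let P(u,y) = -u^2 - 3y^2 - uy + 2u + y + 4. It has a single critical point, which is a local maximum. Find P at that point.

5

∂P/∂u = -2u - y + 2 = 0 and ∂P/∂y = -u - 6y + 1 = 0, so (u, y) = (1, 0).
The Hessian has P_{uu} = -2, P_{yy} = -6, P_{uy} = -1, giving D = 11 > 0 with P_{uu} < 0, so the point is a local maximum.
P(1, 0) = 5.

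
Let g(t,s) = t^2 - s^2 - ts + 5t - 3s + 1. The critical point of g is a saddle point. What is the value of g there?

-26/5

∂g/∂t = 2t - s + 5 = 0 and ∂g/∂s = -t - 2s - 3 = 0, so (t, s) = (-13/5, -1/5).
The Hessian has g_{tt} = 2, g_{ss} = -2, g_{ts} = -1, giving D = -5 < 0, so the point is a saddle point.
g(-13/5, -1/5) = -26/5.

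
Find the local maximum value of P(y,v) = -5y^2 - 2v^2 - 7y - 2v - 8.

∂P/∂y = -10y - 7 = 0 and ∂P/∂v = -4v - 2 = 0, so (y, v) = (-7/10, -1/2).
The Hessian has P_{yy} = -10, P_{vv} = -4, P_{yv} = 0, giving D = 40 > 0 with P_{yy} < 0, so the point is a local maximum.
P(-7/10, -1/2) = -101/20.

-101/20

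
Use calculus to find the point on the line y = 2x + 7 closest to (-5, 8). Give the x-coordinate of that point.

Minimize D(x)^2 = (x + 5)^2 + (2x - 1)^2.
d/dx[D^2] = 2(x + 5) + 2·2·(2x - 1) = 0 ⇒ x = -3/5.
Then y = 29/5 and the distance is √(121/5) ≈ 4.9193.

-3/5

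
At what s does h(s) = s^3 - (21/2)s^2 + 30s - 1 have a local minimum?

5

h'(s) = 3s^2 - 21s + 30 = 0 at s = 2, 5.
Second-derivative test with h''(s) = 6s - 21: h''(2) = -9 < 0 ⇒ local maximum; h''(5) = 9 > 0 ⇒ local minimum.
The local minimum is h(5) = 23/2.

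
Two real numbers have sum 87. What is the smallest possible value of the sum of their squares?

With a + b = 87, a^2 + b^2 = a^2 + (87 − a)^2.
The derivative 2a − 2(87 − a) = 4a − 174 vanishes at a = 87/2; second derivative 4 > 0, a minimum.
The minimum is 2·(87/2)^2 = 7569/2.

7569/2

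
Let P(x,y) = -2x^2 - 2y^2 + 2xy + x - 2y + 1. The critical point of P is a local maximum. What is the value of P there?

3/2

∂P/∂x = -4x + 2y + 1 = 0 and ∂P/∂y = 2x - 4y - 2 = 0, so (x, y) = (0, -1/2).
The Hessian has P_{xx} = -4, P_{yy} = -4, P_{xy} = 2, giving D = 12 > 0 with P_{xx} < 0, so the point is a local maximum.
P(0, -1/2) = 3/2.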